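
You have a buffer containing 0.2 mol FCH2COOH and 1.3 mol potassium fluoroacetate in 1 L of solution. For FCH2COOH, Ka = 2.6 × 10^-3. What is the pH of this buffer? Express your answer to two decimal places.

pH = 3.40

pKa = −log(2.6 × 10^-3) = 2.585
Henderson–Hasselbalch: pH = pKa + log([FCH2COO-]/[FCH2COOH]) = 2.585 + log(1.3/0.2)
pH = 2.585 + (+0.813) = 3.40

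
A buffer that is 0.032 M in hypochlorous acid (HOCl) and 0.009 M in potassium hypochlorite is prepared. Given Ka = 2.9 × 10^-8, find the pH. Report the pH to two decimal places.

pH = 6.99

pKa = −log(2.9 × 10^-8) = 7.538
pH = pKa + log([A⁻]/[HA]) = 7.538 + log(0.009/0.032)
pH = 7.538 + (-0.551) = 6.99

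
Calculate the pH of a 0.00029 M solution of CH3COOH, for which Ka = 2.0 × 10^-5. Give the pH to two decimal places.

CH3COOH ⇌ CH3COO- + H+
Ka = [H+]²/(0.00029 − [H+]) = 2.0 × 10^-5
The 5% rule fails; solving [H+]² + Ka·[H+] − Ka·C₀ = 0 exactly:
[H+] = [−2e-05 + √(2e-05² + 2.32e-08)]/2 = 6.68 × 10^-5 M
pH = −log(6.68 × 10^-5) = 4.18

pH = 4.18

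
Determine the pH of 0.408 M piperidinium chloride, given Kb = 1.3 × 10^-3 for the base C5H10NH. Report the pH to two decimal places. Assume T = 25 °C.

C5H10NH2+ is the conjugate acid of the weak base C5H10NH.
Ka = Kw/Kb = 1.0×10^-14 / 1.3 × 10^-3 = 7.69 × 10^-12
From the ICE table, Ka = [H+]²/(0.408 − [H+]) = 7.69 × 10^-12.
Since Ka ≪ C₀, [H+] ≈ √(Ka·C₀) = 1.77 × 10^-6 M.
([H+]/C₀ = 0.00043% < 5%, so the approximation holds.)
pH = −log(1.77 × 10^-6) = 5.75

pH = 5.75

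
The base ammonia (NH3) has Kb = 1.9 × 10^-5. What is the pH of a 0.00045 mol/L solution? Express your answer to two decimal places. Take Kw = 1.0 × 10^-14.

pH = 9.92

NH3 + H2O ⇌ NH4+ + OH-
From the ICE table, Kb = x²/(0.00045 − x) = 1.9 × 10^-5.
x is not negligible relative to C₀; solve x² + 1.9e-05·x − 8.55e-09 = 0.
x = [−1.9e-05 + √(1.9e-05² + 3.42e-08)]/2 = 8.35 × 10^-5 M
pOH = 4.08, so pH = 14.00 − pOH = 9.92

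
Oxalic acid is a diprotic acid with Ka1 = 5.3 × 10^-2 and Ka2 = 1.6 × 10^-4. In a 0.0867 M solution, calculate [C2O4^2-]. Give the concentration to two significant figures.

First ionization gives [H+] ≈ [HC2O4-] = 4.63 × 10^-2 M.
Second step: Ka2 = [H+][C2O4^2-]/[HC2O4-] ≈ [C2O4^2-] (since [H+] ≈ [HC2O4-]).
So [C2O4^2-] ≈ Ka2.

1.6 × 10^-4 M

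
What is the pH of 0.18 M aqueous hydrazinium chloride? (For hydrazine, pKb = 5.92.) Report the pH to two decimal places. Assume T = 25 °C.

pH = 4.41

N2H5+ is the conjugate acid of the weak base N2H4.
Kb = 10^(−5.92) = 1.20 × 10^-6
Ka = Kw/Kb = 1.0×10^-14 / 1.20 × 10^-6 = 8.33 × 10^-9
From the ICE table, Ka = [H+]²/(0.18 − [H+]) = 8.33 × 10^-9.
Assume [H+] ≪ 0.18: [H+] ≈ √(8.33 × 10^-9 × 0.18) = 3.87 × 10^-5 M
pH = −log(3.87 × 10^-5) = 4.41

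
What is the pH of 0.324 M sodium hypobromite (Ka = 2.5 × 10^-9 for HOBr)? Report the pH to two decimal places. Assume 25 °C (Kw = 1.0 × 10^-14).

pH = 11.06

OBr- is the conjugate base of the weak acid HOBr.
Kb = Kw/Ka = 1.0×10^-14 / 2.5 × 10^-9 = 4.00 × 10^-6
Let x = [OH-] at equilibrium. Kb = x²/(0.324 − x).
Neglecting x in the denominator: x = √(4.00 × 10^-6 × 0.324) = 1.14 × 10^-3 M
Check: 0.35% ionized — well under 5%, approximation valid.
pOH = −log(1.14 × 10^-3) = 2.94; pH = 14.00 − 2.94 = 11.06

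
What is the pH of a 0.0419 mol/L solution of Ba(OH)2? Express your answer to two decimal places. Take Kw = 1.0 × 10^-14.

pH = 12.92

Ba(OH)2 is a strong base (each formula unit releases 2 OH-); [OH-] = 0.0838 M.
pOH = -log(0.0838) = 1.08
pH = 14.00 - 1.08 = 12.92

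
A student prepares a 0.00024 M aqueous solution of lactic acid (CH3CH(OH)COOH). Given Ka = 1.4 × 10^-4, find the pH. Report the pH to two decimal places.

pH = 3.90

CH3CH(OH)COOH ⇌ CH3CH(OH)COO- + H+
Ka = [H+]²/(0.00024 − [H+]) = 1.4 × 10^-4
The 5% rule fails; solving [H+]² + Ka·[H+] − Ka·C₀ = 0 exactly:
[H+] = (−Ka + √(Ka² + 4·Ka·C₀))/2 = 1.26 × 10^-4 M
pH = −log(1.26 × 10^-4) = 3.90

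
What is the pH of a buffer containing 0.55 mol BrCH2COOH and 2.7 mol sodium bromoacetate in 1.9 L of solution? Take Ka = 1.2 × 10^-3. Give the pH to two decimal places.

pH = 3.61

pKa = −log(1.2 × 10^-3) = 2.921
pH = pKa + log([A⁻]/[HA]) = 2.921 + log(2.7/0.55)
pH = 2.921 + (+0.691) = 3.61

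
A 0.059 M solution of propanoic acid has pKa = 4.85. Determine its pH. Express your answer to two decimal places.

CH3CH2COOH ⇌ CH3CH2COO- + H+
Ka = 10^(−4.85) = 1.41 × 10^-5
Ka = [H+]²/(0.059 − [H+]) = 1.41 × 10^-5
Neglecting [H+] in the denominator: [H+] = √(1.41 × 10^-5 × 0.059) = 9.12 × 10^-4 M
pH = −log(9.12 × 10^-4) = 3.04

pH = 3.04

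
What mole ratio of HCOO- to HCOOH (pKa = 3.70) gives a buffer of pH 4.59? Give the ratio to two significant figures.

pH = pKa + log(r) ⇒ log(r) = 4.59 − 3.70 = +0.89
r = [HCOO-]/[HCOOH] = 10^(+0.89) = 7.76

ratio = 7.8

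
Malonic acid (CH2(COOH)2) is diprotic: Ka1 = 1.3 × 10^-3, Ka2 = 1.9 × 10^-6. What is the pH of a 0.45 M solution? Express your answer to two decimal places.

pH = 1.63

Ka1 ≫ Ka2, so treat the first dissociation as the only significant source of H+.
Ka1 = x²/(0.45 − x) = 1.3 × 10^-3
Solving the quadratic: x = (−Ka1 + √(Ka1² + 4·Ka1·C₀))/2 = 2.35 × 10^-2 M
pH = −log(2.35 × 10^-2) = 1.63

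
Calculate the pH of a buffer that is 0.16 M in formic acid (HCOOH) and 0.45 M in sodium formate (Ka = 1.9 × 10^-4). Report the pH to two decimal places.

pH = 4.17

pKa = −log(1.9 × 10^-4) = 3.721
Using pH = pKa + log([base]/[acid]) with [base]/[acid] = 0.45/0.16:
pH = 3.721 + (+0.449) = 4.17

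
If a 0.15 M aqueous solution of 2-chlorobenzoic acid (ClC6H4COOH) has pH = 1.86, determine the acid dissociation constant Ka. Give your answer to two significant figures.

Ka = 1.4 × 10^-3

[H+] = 10^(-1.86) = 1.38 × 10^-2 M
At equilibrium [HA] = 0.15 − 1.38 × 10^-2 = 1.36 × 10^-1 M
Ka = [H+][A-]/[HA] = (1.38 × 10^-2)² / 1.36 × 10^-1 = 1.4 × 10^-3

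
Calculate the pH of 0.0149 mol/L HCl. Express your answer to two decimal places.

HCl is a strong acid and dissociates completely, so [H+] = 0.0149 M.
pH = -log(0.0149) = 1.83

pH = 1.83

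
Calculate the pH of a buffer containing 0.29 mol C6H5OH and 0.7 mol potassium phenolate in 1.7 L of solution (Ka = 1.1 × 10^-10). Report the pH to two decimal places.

pKa = −log(1.1 × 10^-10) = 9.959
pH = pKa + log([A⁻]/[HA]) = 9.959 + log(0.7/0.29)
pH = 9.959 + (+0.383) = 10.34

pH = 10.34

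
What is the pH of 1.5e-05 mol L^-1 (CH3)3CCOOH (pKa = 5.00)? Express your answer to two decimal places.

(CH3)3CCOOH ⇌ (CH3)3CCOO- + H+
Ka = 10^(−5.00) = 1.00 × 10^-5
Let x = [H+] at equilibrium. Ka = x²/(1.5e-05 − x).
The 5% rule fails; solving x² + Ka·x − Ka·C₀ = 0 exactly:
x = (−Ka + √(Ka² + 4·Ka·C₀))/2 = 8.23 × 10^-6 M
pH = −log(8.23 × 10^-6) = 5.08

pH = 5.08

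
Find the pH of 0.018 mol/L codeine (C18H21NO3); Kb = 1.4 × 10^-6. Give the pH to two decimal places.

C18H21NO3 + H2O ⇌ C18H22NO3+ + OH-
From the ICE table, Kb = x²/(0.018 − x) = 1.4 × 10^-6.
Neglecting x in the denominator: x = √(1.4 × 10^-6 × 0.018) = 1.59 × 10^-4 M
pOH = 3.80, so pH = 14.00 − pOH = 10.20

pH = 10.20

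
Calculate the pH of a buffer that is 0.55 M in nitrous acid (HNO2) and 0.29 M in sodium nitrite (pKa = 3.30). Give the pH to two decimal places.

pH = 3.02

Using pH = pKa + log([base]/[acid]) with [base]/[acid] = 0.29/0.55:
pH = 3.30 + (-0.278) = 3.02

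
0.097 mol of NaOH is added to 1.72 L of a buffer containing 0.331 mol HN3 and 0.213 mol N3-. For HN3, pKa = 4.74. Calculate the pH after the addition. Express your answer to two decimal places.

pH = 4.86

After neutralization: n(HN3) = 0.234 mol, n(N3-) = 0.31 mol.
pH = pKa + log([A⁻]/[HA]) = 4.74 + log(0.31/0.234) = 4.74 +0.122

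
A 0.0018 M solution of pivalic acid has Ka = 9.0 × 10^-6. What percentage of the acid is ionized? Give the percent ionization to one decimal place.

6.8%

(CH3)3CCOOH ⇌ (CH3)3CCOO- + H+; let x = [H+] at equilibrium.
Solve x² + 9e-06x − 1.62e-08 = 0 → x = 1.23 × 10^-4 M
% ionization = x/C₀ × 100% = 1.23 × 10^-4/0.0018 × 100% = 6.8%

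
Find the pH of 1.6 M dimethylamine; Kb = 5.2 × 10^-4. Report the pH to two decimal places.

pH = 12.46

(CH3)2NH + H2O ⇌ (CH3)2NH2+ + OH-
Kb = [OH-]²/(1.6 − [OH-]) = 5.2 × 10^-4
Since Kb ≪ C₀, [OH-] ≈ √(Kb·C₀) = 2.88 × 10^-2 M.
pOH = 1.54, so pH = 14.00 − pOH = 12.46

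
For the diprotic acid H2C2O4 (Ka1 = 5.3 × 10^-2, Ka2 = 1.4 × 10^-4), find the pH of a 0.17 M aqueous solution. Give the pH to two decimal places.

Ka1 ≫ Ka2, so treat the first dissociation as the only significant source of H+.
Ka1 = x²/(0.17 − x) = 5.3 × 10^-2
Solving the quadratic: x = (−Ka1 + √(Ka1² + 4·Ka1·C₀))/2 = 7.21 × 10^-2 M
pH = −log(7.21 × 10^-2) = 1.14

pH = 1.14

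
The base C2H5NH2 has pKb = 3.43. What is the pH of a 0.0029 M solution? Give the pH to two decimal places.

C2H5NH2 + H2O ⇌ C2H5NH3+ + OH-
Kb = 10^(−3.43) = 3.72 × 10^-4
Let x = [OH-] at equilibrium. Kb = x²/(0.0029 − x).
Here C₀/Kb ≈ 7.8, so the small-x approximation fails. Use the quadratic:
x = (−Kb + √(Kb² + 4·Kb·C₀))/2 = 8.69 × 10^-4 M
pOH = 3.06, so pH = 14.00 − pOH = 10.94

pH = 10.94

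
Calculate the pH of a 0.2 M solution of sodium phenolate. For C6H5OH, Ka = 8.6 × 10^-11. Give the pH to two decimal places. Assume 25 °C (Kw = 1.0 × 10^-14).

pH = 11.68

C6H5O- is the conjugate base of the weak acid C6H5OH.
Kb = Kw/Ka = 1.0×10^-14 / 8.6 × 10^-11 = 1.16 × 10^-4
From the ICE table, Kb = x²/(0.2 − x) = 1.16 × 10^-4.
Neglecting x in the denominator: x = √(1.16 × 10^-4 × 0.2) = 4.82 × 10^-3 M
(x/C₀ = 2.4% < 5%, so the approximation holds.)
pOH = 2.32, so pH = 14.00 − pOH = 11.68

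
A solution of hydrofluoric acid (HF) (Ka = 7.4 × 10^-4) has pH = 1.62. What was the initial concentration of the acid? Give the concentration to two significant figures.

C₀ = 8.0 × 10^-1 M

[H+] = 10^(-1.62) = 2.40 × 10^-2 M = x
Ka = x²/(C₀ − x) ⇒ C₀ = x + x²/Ka
C₀ = 2.40 × 10^-2 + (2.40 × 10^-2)²/(7.4 × 10^-4) = 8.02 × 10^-1 M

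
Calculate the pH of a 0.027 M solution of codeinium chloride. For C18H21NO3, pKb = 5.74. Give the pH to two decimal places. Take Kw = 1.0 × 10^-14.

pH = 4.91

C18H22NO3+ is the conjugate acid of the weak base C18H21NO3.
Kb = 10^(−5.74) = 1.82 × 10^-6
Ka = Kw/Kb = 1.0×10^-14 / 1.82 × 10^-6 = 5.49 × 10^-9
From the ICE table, Ka = [H+]²/(0.027 − [H+]) = 5.49 × 10^-9.
Neglecting [H+] in the denominator: [H+] = √(5.49 × 10^-9 × 0.027) = 1.22 × 10^-5 M
pH = −log(1.22 × 10^-5) = 4.91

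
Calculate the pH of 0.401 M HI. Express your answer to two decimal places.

HI is a strong acid and dissociates completely, so [H+] = 0.401 M.
pH = -log(0.401) = 0.40

pH = 0.40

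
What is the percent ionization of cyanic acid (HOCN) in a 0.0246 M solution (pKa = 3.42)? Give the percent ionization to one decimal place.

11.7%

HOCN ⇌ OCN- + H+; let x = [H+] at equilibrium.
Ka = 10^(−3.42) = 3.80 × 10^-4
Solve x² + 0.00038x − 9.35e-06 = 0 → x = 2.87 × 10^-3 M
% ionization = x/C₀ × 100% = 2.87 × 10^-3/0.0246 × 100% = 11.7%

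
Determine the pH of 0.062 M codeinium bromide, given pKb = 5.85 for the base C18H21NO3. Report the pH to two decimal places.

pH = 4.68

C18H22NO3+ is the conjugate acid of the weak base C18H21NO3.
Kb = 10^(−5.85) = 1.41 × 10^-6
Ka = Kw/Kb = 1.0×10^-14 / 1.41 × 10^-6 = 7.09 × 10^-9
From the ICE table, Ka = x²/(0.062 − x) = 7.09 × 10^-9.
Since Ka ≪ C₀, x ≈ √(Ka·C₀) = 2.10 × 10^-5 M.
Check: 0.034% ionized — well under 5%, approximation valid.
pH = −log[H+] = −log(2.10 × 10^-5) = 4.68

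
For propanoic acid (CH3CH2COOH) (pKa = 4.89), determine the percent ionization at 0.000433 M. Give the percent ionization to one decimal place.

15.8%

CH3CH2COOH ⇌ CH3CH2COO- + H+; let x = [H+] at equilibrium.
Ka = 10^(−4.89) = 1.29 × 10^-5
Solve x² + 1.29e-05x − 5.59e-09 = 0 → x = 6.86 × 10^-5 M
Fraction ionized = 6.86 × 10^-5 / 0.000433 = 0.1584 → 15.8%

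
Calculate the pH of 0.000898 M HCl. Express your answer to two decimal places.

HCl is a strong acid and dissociates completely, so [H+] = 0.000898 M.
pH = -log(0.000898) = 3.05

pH = 3.05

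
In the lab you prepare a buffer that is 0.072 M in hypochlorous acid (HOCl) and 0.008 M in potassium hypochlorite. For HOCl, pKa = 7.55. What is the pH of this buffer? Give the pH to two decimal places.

pH = 6.60

Henderson–Hasselbalch: pH = pKa + log([OCl-]/[HOCl]) = 7.55 + log(0.008/0.072)
pH = 7.55 + (-0.954) = 6.60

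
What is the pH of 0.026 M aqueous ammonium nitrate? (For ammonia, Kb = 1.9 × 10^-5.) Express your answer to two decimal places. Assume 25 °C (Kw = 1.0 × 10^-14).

pH = 5.43

NH4+ is the conjugate acid of the weak base NH3.
Ka = Kw/Kb = 1.0×10^-14 / 1.9 × 10^-5 = 5.26 × 10^-10
Let x = [H+] at equilibrium. Ka = x²/(0.026 − x).
Since Ka ≪ C₀, x ≈ √(Ka·C₀) = 3.70 × 10^-6 M.
(x/C₀ = 0.014% < 5%, so the approximation holds.)
pH = −log[H+] = −log(3.70 × 10^-6) = 5.43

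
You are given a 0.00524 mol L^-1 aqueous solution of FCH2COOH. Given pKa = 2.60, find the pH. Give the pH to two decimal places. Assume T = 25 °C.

pH = 2.59

FCH2COOH ⇌ FCH2COO- + H+
Ka = 10^(−2.60) = 2.51 × 10^-3
From the ICE table, Ka = [H+]²/(0.00524 − [H+]) = 2.51 × 10^-3.
The 5% rule fails; solving [H+]² + Ka·[H+] − Ka·C₀ = 0 exactly:
[H+] = (−Ka + √(Ka² + 4·Ka·C₀))/2 = 2.58 × 10^-3 M
pH = −log(2.58 × 10^-3) = 2.59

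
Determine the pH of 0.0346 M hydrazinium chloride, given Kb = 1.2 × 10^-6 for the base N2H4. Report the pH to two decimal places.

pH = 4.77

N2H5+ is the conjugate acid of the weak base N2H4.
Ka = Kw/Kb = 1.0×10^-14 / 1.2 × 10^-6 = 8.33 × 10^-9
From the ICE table, Ka = [H+]²/(0.0346 − [H+]) = 8.33 × 10^-9.
Neglecting [H+] in the denominator: [H+] = √(8.33 × 10^-9 × 0.0346) = 1.70 × 10^-5 M
pH = −log(1.70 × 10^-5) = 4.77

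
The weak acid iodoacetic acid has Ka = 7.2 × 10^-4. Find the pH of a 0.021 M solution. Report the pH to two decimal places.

pH = 2.45

ICH2COOH ⇌ ICH2COO- + H+
From the ICE table, Ka = [H+]²/(0.021 − [H+]) = 7.2 × 10^-4.
The 5% rule fails; solving [H+]² + Ka·[H+] − Ka·C₀ = 0 exactly:
[H+] = (−Ka + √(Ka² + 4·Ka·C₀))/2 = 3.55 × 10^-3 M
pH = −log[H+] = −log(3.55 × 10^-3) = 2.45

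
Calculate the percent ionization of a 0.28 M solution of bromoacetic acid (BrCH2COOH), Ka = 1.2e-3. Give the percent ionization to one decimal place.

BrCH2COOH ⇌ BrCH2COO- + H+; let x = [H+] at equilibrium.
Solve x² + 0.0012x − 0.000336 = 0 → x = 1.77 × 10^-2 M
% ionization = x/C₀ × 100% = 1.77 × 10^-2/0.28 × 100% = 6.3%

6.3%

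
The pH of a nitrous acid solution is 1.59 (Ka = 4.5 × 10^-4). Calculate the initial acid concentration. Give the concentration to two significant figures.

[H+] = 10^(-1.59) = 2.57 × 10^-2 M = x
Ka = x²/(C₀ − x) ⇒ C₀ = x + x²/Ka
C₀ = 2.57 × 10^-2 + (2.57 × 10^-2)²/(4.5 × 10^-4) = 1.49 M

C₀ = 1.5 M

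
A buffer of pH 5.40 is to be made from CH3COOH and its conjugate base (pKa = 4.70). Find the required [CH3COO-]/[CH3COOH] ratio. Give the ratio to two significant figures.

ratio = 5.0

pH = pKa + log(r) ⇒ log(r) = 5.40 − 4.70 = +0.70
r = [CH3COO-]/[CH3COOH] = 10^(+0.70) = 5.01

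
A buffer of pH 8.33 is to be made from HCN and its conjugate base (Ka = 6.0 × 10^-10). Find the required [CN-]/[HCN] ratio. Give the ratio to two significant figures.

pKa = -log(6.0 × 10^-10) = 9.222
pH = pKa + log(r) ⇒ log(r) = 8.33 − 9.222 = -0.892
r = [CN-]/[HCN] = 10^(-0.892) = 0.128

ratio = 0.13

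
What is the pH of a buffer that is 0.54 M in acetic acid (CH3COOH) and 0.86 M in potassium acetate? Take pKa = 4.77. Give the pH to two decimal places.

pH = 4.97

Henderson–Hasselbalch: pH = pKa + log([CH3COO-]/[CH3COOH]) = 4.77 + log(0.86/0.54)
pH = 4.77 + (+0.202) = 4.97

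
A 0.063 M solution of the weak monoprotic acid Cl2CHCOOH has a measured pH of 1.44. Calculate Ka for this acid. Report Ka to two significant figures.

[H+] = 10^(-1.44) = 3.63 × 10^-2 M
At equilibrium [HA] = 0.063 − 3.63 × 10^-2 = 2.67 × 10^-2 M
Ka = [H+][A-]/[HA] = (3.63 × 10^-2)² / 2.67 × 10^-2 = 4.9 × 10^-2

Ka = 4.9 × 10^-2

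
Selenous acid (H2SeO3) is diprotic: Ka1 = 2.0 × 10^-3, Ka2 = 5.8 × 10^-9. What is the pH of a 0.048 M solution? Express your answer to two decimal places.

pH = 2.05

Ka1 ≫ Ka2, so treat the first dissociation as the only significant source of H+.
Ka1 = x²/(0.048 − x) = 2.0 × 10^-3
Solving the quadratic: x = (−Ka1 + √(Ka1² + 4·Ka1·C₀))/2 = 8.85 × 10^-3 M
pH = −log(8.85 × 10^-3) = 2.05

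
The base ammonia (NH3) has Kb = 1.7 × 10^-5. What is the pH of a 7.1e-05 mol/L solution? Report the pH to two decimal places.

pH = 9.44

NH3 + H2O ⇌ NH4+ + OH-
Kb = [OH-]²/(7.1e-05 − [OH-]) = 1.7 × 10^-5
The 5% rule fails; solving [OH-]² + Kb·[OH-] − Kb·C₀ = 0 exactly:
[OH-] = [−1.7e-05 + √(1.7e-05² + 4.83e-09)]/2 = 2.73 × 10^-5 M
pOH = −log(2.73 × 10^-5) = 4.56; pH = 14.00 − 4.56 = 9.44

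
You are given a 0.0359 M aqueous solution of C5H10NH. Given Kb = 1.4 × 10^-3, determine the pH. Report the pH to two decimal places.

C5H10NH + H2O ⇌ C5H10NH2+ + OH-
Kb = [OH-]²/(0.0359 − [OH-]) = 1.4 × 10^-3
Here C₀/Kb ≈ 25.6, so the small-[OH-] approximation fails. Use the quadratic:
[OH-] = (−Kb + √(Kb² + 4·Kb·C₀))/2 = 6.42 × 10^-3 M
pOH = 2.19, so pH = 14.00 − pOH = 11.81

pH = 11.81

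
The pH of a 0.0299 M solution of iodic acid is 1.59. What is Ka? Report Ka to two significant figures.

Ka = 1.6 × 10^-1

[H+] = 10^(-1.59) = 2.57 × 10^-2 M
At equilibrium [HA] = 0.0299 − 2.57 × 10^-2 = 4.20 × 10^-3 M
Ka = [H+][A-]/[HA] = (2.57 × 10^-2)² / 4.20 × 10^-3 = 1.6 × 10^-1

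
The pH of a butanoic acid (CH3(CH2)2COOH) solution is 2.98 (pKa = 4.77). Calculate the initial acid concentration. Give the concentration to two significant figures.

[H+] = 10^(-2.98) = 1.05 × 10^-3 M = x
Ka = 10^(−4.77) = 1.70 × 10^-5
Ka = x²/(C₀ − x) ⇒ C₀ = x + x²/Ka
C₀ = 1.05 × 10^-3 + (1.05 × 10^-3)²/(1.70 × 10^-5) = 6.59 × 10^-2 M

C₀ = 6.6 × 10^-2 M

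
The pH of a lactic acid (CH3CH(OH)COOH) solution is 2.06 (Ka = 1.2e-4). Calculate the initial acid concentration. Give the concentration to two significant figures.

C₀ = 6.4 × 10^-1 M

[H+] = 10^(-2.06) = 8.71 × 10^-3 M = x
Ka = x²/(C₀ − x) ⇒ C₀ = x + x²/Ka
C₀ = 8.71 × 10^-3 + (8.71 × 10^-3)²/(1.2 × 10^-4) = 6.41 × 10^-1 M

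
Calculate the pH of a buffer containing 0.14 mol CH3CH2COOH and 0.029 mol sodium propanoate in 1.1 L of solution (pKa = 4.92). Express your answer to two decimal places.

pH = pKa + log([A⁻]/[HA]) = 4.92 + log(0.029/0.14)
pH = 4.92 + (-0.684) = 4.24

pH = 4.24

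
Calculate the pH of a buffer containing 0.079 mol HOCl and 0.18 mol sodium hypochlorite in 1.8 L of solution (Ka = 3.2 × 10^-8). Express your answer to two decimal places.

pKa = −log(3.2 × 10^-8) = 7.495
Using pH = pKa + log([base]/[acid]) with [base]/[acid] = 0.18/0.079:
pH = 7.495 + (+0.358) = 7.85

pH = 7.85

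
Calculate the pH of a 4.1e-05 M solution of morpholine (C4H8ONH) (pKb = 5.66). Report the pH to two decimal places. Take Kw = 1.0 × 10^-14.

pH = 8.93

C4H8ONH + H2O ⇌ C4H8ONH2+ + OH-
Kb = 10^(−5.66) = 2.19 × 10^-6
From the ICE table, Kb = x²/(4.1e-05 − x) = 2.19 × 10^-6.
x is not negligible relative to C₀; solve x² + 2.19e-06·x − 8.98e-11 = 0.
x = (−Kb + √(Kb² + 4·Kb·C₀))/2 = 8.44 × 10^-6 M
pOH = 5.07, so pH = 14.00 − pOH = 8.93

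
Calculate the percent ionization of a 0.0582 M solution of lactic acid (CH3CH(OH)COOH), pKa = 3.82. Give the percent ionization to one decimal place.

CH3CH(OH)COOH ⇌ CH3CH(OH)COO- + H+; let x = [H+] at equilibrium.
Ka = 10^(−3.82) = 1.51 × 10^-4
Ka = x²/(C₀ − x); solving the quadratic gives x = 2.89 × 10^-3 M.
Fraction ionized = 2.89 × 10^-3 / 0.0582 = 0.0497 → 5.0%

5.0%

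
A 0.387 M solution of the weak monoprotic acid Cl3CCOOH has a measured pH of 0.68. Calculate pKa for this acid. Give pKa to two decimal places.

[H+] = 10^(-0.68) = 2.09 × 10^-1 M
At equilibrium [HA] = 0.387 − 2.09 × 10^-1 = 1.78 × 10^-1 M
Ka = [H+][A-]/[HA] = (2.09 × 10^-1)² / 1.78 × 10^-1 = 2.45 × 10^-1
pKa = -log(2.45 × 10^-1) = 0.61

pKa = 0.61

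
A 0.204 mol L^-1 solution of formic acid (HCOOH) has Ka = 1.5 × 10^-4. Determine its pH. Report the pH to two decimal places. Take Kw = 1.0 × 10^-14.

HCOOH ⇌ HCOO- + H+
From the ICE table, Ka = [H+]²/(0.204 − [H+]) = 1.5 × 10^-4.
Since Ka ≪ C₀, [H+] ≈ √(Ka·C₀) = 5.53 × 10^-3 M.
pH = −log(5.53 × 10^-3) = 2.26

pH = 2.26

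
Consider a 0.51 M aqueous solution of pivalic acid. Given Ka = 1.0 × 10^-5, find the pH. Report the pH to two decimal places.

pH = 2.65

(CH3)3CCOOH ⇌ (CH3)3CCOO- + H+
From the ICE table, Ka = x²/(0.51 − x) = 1.0 × 10^-5.
Neglecting x in the denominator: x = √(1.0 × 10^-5 × 0.51) = 2.26 × 10^-3 M
pH = −log[H+] = −log(2.26 × 10^-3) = 2.65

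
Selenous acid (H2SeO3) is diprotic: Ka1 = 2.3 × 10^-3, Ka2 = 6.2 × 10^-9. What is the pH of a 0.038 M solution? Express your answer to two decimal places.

pH = 2.08

Ka1 ≫ Ka2, so treat the first dissociation as the only significant source of H+.
Ka1 = x²/(0.038 − x) = 2.3 × 10^-3
Solving the quadratic: x = (−Ka1 + √(Ka1² + 4·Ka1·C₀))/2 = 8.27 × 10^-3 M
pH = −log(8.27 × 10^-3) = 2.08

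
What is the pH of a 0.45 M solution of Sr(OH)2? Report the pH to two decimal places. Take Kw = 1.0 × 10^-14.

Sr(OH)2 is a strong base (each formula unit releases 2 OH-); [OH-] = 0.9 M.
pOH = -log(0.9) = 0.05
pH = 14.00 - 0.05 = 13.95

pH = 13.95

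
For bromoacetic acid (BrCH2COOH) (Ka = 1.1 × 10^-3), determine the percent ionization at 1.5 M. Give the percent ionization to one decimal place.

BrCH2COOH ⇌ BrCH2COO- + H+; let x = [H+] at equilibrium.
x ≈ √(Ka·C₀) = √(1.1 × 10^-3 × 1.5) = 4.06 × 10^-2 M
% ionization = x/C₀ × 100% = 4.06 × 10^-2/1.5 × 100% = 2.7%

2.7%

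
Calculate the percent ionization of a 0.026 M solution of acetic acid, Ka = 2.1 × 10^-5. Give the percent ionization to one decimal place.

2.8%

CH3COOH ⇌ CH3COO- + H+; let x = [H+] at equilibrium.
x ≈ √(Ka·C₀) = √(2.1 × 10^-5 × 0.026) = 7.39 × 10^-4 M
% ionization = x/C₀ × 100% = 7.39 × 10^-4/0.026 × 100% = 2.8%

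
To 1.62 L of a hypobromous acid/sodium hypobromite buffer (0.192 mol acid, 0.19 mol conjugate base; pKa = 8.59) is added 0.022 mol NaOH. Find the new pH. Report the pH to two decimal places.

pH = 8.69

OH- converts HOBr to OBr-: HOBr → 0.17 mol, OBr- → 0.212 mol.
pH = pKa + log([A⁻]/[HA]) = 8.59 + log(0.212/0.17) = 8.59 +0.096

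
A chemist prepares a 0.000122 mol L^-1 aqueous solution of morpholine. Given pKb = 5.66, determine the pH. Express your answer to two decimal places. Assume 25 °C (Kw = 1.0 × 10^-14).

C4H8ONH + H2O ⇌ C4H8ONH2+ + OH-
Kb = 10^(−5.66) = 2.19 × 10^-6
Kb = x²/(0.000122 − x) = 2.19 × 10^-6
Here C₀/Kb ≈ 55.7, so the small-x approximation fails. Use the quadratic:
x = (−Kb + √(Kb² + 4·Kb·C₀))/2 = 1.53 × 10^-5 M
pOH = 4.82, so pH = 14.00 − pOH = 9.18

pH = 9.18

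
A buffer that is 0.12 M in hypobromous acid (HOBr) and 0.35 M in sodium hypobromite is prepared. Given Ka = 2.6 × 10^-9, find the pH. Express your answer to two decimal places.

pH = 9.05

pKa = −log(2.6 × 10^-9) = 8.585
pH = pKa + log([A⁻]/[HA]) = 8.585 + log(0.35/0.12)
pH = 8.585 + (+0.465) = 9.05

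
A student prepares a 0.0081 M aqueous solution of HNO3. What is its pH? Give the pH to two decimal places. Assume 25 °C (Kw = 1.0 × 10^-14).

pH = 2.09

HNO3 is a strong acid and dissociates completely, so [H+] = 0.0081 M.
pH = -log(0.0081) = 2.09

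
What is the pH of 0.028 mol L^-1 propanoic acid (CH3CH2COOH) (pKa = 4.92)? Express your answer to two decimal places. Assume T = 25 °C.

pH = 3.24

CH3CH2COOH ⇌ CH3CH2COO- + H+
Ka = 10^(−4.92) = 1.20 × 10^-5
From the ICE table, Ka = [H+]²/(0.028 − [H+]) = 1.20 × 10^-5.
Since Ka ≪ C₀, [H+] ≈ √(Ka·C₀) = 5.80 × 10^-4 M.
([H+]/C₀ = 2.1% < 5%, so the approximation holds.)
pH = −log(5.80 × 10^-4) = 3.24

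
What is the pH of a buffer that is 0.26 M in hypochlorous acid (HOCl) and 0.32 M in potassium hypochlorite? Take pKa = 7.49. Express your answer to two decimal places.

pH = 7.58

pH = pKa + log([A⁻]/[HA]) = 7.49 + log(0.32/0.26)
pH = 7.49 + (+0.090) = 7.58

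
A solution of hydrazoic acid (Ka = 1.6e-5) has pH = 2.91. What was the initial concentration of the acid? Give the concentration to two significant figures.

C₀ = 9.6 × 10^-2 M

[H+] = 10^(-2.91) = 1.23 × 10^-3 M = x
Ka = x²/(C₀ − x) ⇒ C₀ = x + x²/Ka
C₀ = 1.23 × 10^-3 + (1.23 × 10^-3)²/(1.6 × 10^-5) = 9.58 × 10^-2 M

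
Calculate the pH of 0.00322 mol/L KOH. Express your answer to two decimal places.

KOH is a strong base; [OH-] = 0.00322 M.
pOH = -log(0.00322) = 2.49
pH = 14.00 - 2.49 = 11.51

pH = 11.51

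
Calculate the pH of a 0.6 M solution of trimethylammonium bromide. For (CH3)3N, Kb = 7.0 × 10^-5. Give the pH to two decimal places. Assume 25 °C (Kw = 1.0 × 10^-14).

(CH3)3NH+ is the conjugate acid of the weak base (CH3)3N.
Ka = Kw/Kb = 1.0×10^-14 / 7.0 × 10^-5 = 1.43 × 10^-10
From the ICE table, Ka = [H+]²/(0.6 − [H+]) = 1.43 × 10^-10.
Neglecting [H+] in the denominator: [H+] = √(1.43 × 10^-10 × 0.6) = 9.26 × 10^-6 M
([H+]/C₀ = 0.0015% < 5%, so the approximation holds.)
pH = −log[H+] = −log(9.26 × 10^-6) = 5.03

pH = 5.03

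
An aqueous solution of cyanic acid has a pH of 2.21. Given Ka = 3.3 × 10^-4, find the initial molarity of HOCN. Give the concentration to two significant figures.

[H+] = 10^(-2.21) = 6.17 × 10^-3 M = x
Ka = x²/(C₀ − x) ⇒ C₀ = x + x²/Ka
C₀ = 6.17 × 10^-3 + (6.17 × 10^-3)²/(3.3 × 10^-4) = 1.22 × 10^-1 M

C₀ = 1.2 × 10^-1 M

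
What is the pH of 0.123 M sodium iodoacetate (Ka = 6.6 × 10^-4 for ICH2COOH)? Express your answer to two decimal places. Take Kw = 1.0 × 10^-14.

ICH2COO- is the conjugate base of the weak acid ICH2COOH.
Kb = Kw/Ka = 1.0×10^-14 / 6.6 × 10^-4 = 1.52 × 10^-11
Kb = x²/(0.123 − x) = 1.52 × 10^-11
Assume x ≪ 0.123: x ≈ √(1.52 × 10^-11 × 0.123) = 1.37 × 10^-6 M
(x/C₀ = 0.0011% < 5%, so the approximation holds.)
pOH = −log(1.37 × 10^-6) = 5.86; pH = 14.00 − 5.86 = 8.14

pH = 8.14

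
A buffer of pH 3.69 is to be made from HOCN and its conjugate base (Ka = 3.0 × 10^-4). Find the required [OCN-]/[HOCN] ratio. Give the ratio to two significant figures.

ratio = 1.5

pKa = -log(3.0 × 10^-4) = 3.523
pH = pKa + log(r) ⇒ log(r) = 3.69 − 3.523 = +0.167
r = [OCN-]/[HOCN] = 10^(+0.167) = 1.47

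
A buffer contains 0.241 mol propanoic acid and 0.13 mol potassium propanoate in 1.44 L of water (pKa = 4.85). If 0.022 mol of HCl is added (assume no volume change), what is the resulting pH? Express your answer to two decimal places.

pH = 4.46

Added H+ converts CH3CH2COO- to CH3CH2COOH: CH3CH2COOH → 0.263 mol, CH3CH2COO- → 0.108 mol.
pH = pKa + log(n_CH3CH2COO-/n_CH3CH2COOH) = 4.85 + log(0.108/0.263) = 4.85 + (-0.387)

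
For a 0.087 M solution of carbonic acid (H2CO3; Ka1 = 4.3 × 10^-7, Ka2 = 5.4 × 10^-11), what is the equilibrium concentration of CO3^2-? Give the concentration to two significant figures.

5.4 × 10^-11 M

First ionization gives [H+] ≈ [HCO3-] = 1.93 × 10^-4 M.
Second step: Ka2 = [H+][CO3^2-]/[HCO3-] ≈ [CO3^2-] (since [H+] ≈ [HCO3-]).
So [CO3^2-] ≈ Ka2.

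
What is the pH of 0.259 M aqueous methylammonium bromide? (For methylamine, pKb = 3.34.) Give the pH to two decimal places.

pH = 5.62

CH3NH3+ is the conjugate acid of the weak base CH3NH2.
Kb = 10^(−3.34) = 4.57 × 10^-4
Ka = Kw/Kb = 1.0×10^-14 / 4.57 × 10^-4 = 2.19 × 10^-11
Ka = [H+]²/(0.259 − [H+]) = 2.19 × 10^-11
Since Ka ≪ C₀, [H+] ≈ √(Ka·C₀) = 2.38 × 10^-6 M.
([H+]/C₀ = 0.00092% < 5%, so the approximation holds.)
pH = −log[H+] = −log(2.38 × 10^-6) = 5.62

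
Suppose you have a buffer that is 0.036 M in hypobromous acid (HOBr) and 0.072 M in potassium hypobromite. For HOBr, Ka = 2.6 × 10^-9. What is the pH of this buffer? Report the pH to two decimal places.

pKa = −log(2.6 × 10^-9) = 8.585
pH = pKa + log([A⁻]/[HA]) = 8.585 + log(0.072/0.036)
pH = 8.585 + (+0.301) = 8.89

pH = 8.89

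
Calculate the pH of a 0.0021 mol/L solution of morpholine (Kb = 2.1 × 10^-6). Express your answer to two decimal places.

pH = 9.82

C4H8ONH + H2O ⇌ C4H8ONH2+ + OH-
From the ICE table, Kb = [OH-]²/(0.0021 − [OH-]) = 2.1 × 10^-6.
Neglecting [OH-] in the denominator: [OH-] = √(2.1 × 10^-6 × 0.0021) = 6.64 × 10^-5 M
([OH-]/C₀ = 3.2% < 5%, so the approximation holds.)
pOH = 4.18, so pH = 14.00 − pOH = 9.82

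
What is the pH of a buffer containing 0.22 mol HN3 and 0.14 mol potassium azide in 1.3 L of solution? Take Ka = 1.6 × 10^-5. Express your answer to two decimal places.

pH = 4.60

pKa = −log(1.6 × 10^-5) = 4.796
Using pH = pKa + log([base]/[acid]) with [base]/[acid] = 0.14/0.22:
pH = 4.796 + (-0.196) = 4.60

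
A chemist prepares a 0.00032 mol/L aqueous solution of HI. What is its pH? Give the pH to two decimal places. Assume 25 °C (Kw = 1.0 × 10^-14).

HI is a strong acid and dissociates completely, so [H+] = 0.00032 M.
pH = -log(0.00032) = 3.49

pH = 3.49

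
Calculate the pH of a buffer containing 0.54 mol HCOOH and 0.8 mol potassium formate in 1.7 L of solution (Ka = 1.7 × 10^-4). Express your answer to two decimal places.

pKa = −log(1.7 × 10^-4) = 3.770
pH = pKa + log([A⁻]/[HA]) = 3.770 + log(0.8/0.54)
pH = 3.770 + (+0.171) = 3.94

pH = 3.94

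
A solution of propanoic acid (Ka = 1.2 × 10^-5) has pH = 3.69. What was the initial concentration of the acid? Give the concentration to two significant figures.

[H+] = 10^(-3.69) = 2.04 × 10^-4 M = x
Ka = x²/(C₀ − x) ⇒ C₀ = x + x²/Ka
C₀ = 2.04 × 10^-4 + (2.04 × 10^-4)²/(1.2 × 10^-5) = 3.67 × 10^-3 M

C₀ = 3.7 × 10^-3 M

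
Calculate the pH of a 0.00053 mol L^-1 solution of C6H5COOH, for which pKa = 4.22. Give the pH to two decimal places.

C6H5COOH ⇌ C6H5COO- + H+
Ka = 10^(−4.22) = 6.03 × 10^-5
Ka = [H+]²/(0.00053 − [H+]) = 6.03 × 10^-5
[H+] is not negligible relative to C₀; solve [H+]² + 6.03e-05·[H+] − 3.2e-08 = 0.
[H+] = [−6.03e-05 + √(6.03e-05² + 1.28e-07)]/2 = 1.51 × 10^-4 M
pH = −log(1.51 × 10^-4) = 3.82

pH = 3.82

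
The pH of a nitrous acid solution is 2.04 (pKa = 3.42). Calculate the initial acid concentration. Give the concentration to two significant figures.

C₀ = 2.3 × 10^-1 M

[H+] = 10^(-2.04) = 9.12 × 10^-3 M = x
Ka = 10^(−3.42) = 3.80 × 10^-4
Ka = x²/(C₀ − x) ⇒ C₀ = x + x²/Ka
C₀ = 9.12 × 10^-3 + (9.12 × 10^-3)²/(3.80 × 10^-4) = 2.28 × 10^-1 M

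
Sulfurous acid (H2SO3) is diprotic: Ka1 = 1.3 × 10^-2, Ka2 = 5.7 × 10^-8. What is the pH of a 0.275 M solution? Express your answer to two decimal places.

Since Ka1 ≫ Ka2, the first ionization dominates [H+].
Ka1 = x²/(0.275 − x) = 1.3 × 10^-2
Solving the quadratic: x = (−Ka1 + √(Ka1² + 4·Ka1·C₀))/2 = 5.36 × 10^-2 M
pH = −log(5.36 × 10^-2) = 1.27

pH = 1.27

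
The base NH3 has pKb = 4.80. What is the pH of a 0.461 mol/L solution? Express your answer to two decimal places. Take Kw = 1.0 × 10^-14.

NH3 + H2O ⇌ NH4+ + OH-
Kb = 10^(−4.80) = 1.58 × 10^-5
Let x = [OH-] at equilibrium. Kb = x²/(0.461 − x).
Since Kb ≪ C₀, x ≈ √(Kb·C₀) = 2.70 × 10^-3 M.
Check: 0.59% ionized — well under 5%, approximation valid.
pOH = −log(2.70 × 10^-3) = 2.57; pH = 14.00 − 2.57 = 11.43

pH = 11.43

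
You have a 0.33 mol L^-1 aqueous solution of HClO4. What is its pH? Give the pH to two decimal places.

HClO4 is a strong acid and dissociates completely, so [H+] = 0.33 M.
pH = -log(0.33) = 0.48

pH = 0.48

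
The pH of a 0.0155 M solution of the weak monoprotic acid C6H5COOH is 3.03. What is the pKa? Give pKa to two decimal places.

pKa = 4.22

[H+] = 10^(-3.03) = 9.33 × 10^-4 M
At equilibrium [HA] = 0.0155 − 9.33 × 10^-4 = 1.46 × 10^-2 M
Ka = [H+][A-]/[HA] = (9.33 × 10^-4)² / 1.46 × 10^-2 = 5.96 × 10^-5
pKa = -log(5.96 × 10^-5) = 4.22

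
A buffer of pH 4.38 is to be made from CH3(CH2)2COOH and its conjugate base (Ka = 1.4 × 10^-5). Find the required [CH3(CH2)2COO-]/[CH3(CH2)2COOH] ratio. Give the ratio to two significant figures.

pKa = -log(1.4 × 10^-5) = 4.854
pH = pKa + log(r) ⇒ log(r) = 4.38 − 4.854 = -0.474
r = [CH3(CH2)2COO-]/[CH3(CH2)2COOH] = 10^(-0.474) = 0.336

ratio = 0.34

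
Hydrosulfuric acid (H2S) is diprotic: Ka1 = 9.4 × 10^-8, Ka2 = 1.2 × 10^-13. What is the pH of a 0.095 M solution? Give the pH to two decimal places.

Since Ka1 ≫ Ka2, the first ionization dominates [H+].
Ka1 = x²/(0.095 − x) = 9.4 × 10^-8
x ≈ √(9.4 × 10^-8 × 0.095) = 9.45 × 10^-5 M
pH = −log(9.45 × 10^-5) = 4.02

pH = 4.02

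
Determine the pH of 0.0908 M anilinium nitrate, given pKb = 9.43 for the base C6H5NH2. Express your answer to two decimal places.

pH = 2.81

C6H5NH3+ is the conjugate acid of the weak base C6H5NH2.
Kb = 10^(−9.43) = 3.72 × 10^-10
Ka = Kw/Kb = 1.0×10^-14 / 3.72 × 10^-10 = 2.69 × 10^-5
Ka = [H+]²/(0.0908 − [H+]) = 2.69 × 10^-5
Neglecting [H+] in the denominator: [H+] = √(2.69 × 10^-5 × 0.0908) = 1.56 × 10^-3 M
([H+]/C₀ = 1.7% < 5%, so the approximation holds.)
pH = −log(1.56 × 10^-3) = 2.81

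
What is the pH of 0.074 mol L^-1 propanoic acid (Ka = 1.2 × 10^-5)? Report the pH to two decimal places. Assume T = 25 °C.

pH = 3.03

CH3CH2COOH ⇌ CH3CH2COO- + H+
Let x = [H+] at equilibrium. Ka = x²/(0.074 − x).
Since Ka ≪ C₀, x ≈ √(Ka·C₀) = 9.42 × 10^-4 M.
(x/C₀ = 1.3% < 5%, so the approximation holds.)
pH = −log(9.42 × 10^-4) = 3.03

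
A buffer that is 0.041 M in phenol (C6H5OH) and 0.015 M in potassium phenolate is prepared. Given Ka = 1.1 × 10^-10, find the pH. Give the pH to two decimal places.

pH = 9.52

pKa = −log(1.1 × 10^-10) = 9.959
Henderson–Hasselbalch: pH = pKa + log([C6H5O-]/[C6H5OH]) = 9.959 + log(0.015/0.041)
pH = 9.959 + (-0.437) = 9.52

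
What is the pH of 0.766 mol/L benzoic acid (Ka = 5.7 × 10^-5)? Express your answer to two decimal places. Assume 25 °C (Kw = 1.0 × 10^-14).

C6H5COOH ⇌ C6H5COO- + H+
From the ICE table, Ka = [H+]²/(0.766 − [H+]) = 5.7 × 10^-5.
Neglecting [H+] in the denominator: [H+] = √(5.7 × 10^-5 × 0.766) = 6.61 × 10^-3 M
pH = −log[H+] = −log(6.61 × 10^-3) = 2.18

pH = 2.18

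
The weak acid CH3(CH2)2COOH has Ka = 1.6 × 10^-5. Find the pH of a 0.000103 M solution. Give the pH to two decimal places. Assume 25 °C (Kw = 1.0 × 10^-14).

pH = 4.48

CH3(CH2)2COOH ⇌ CH3(CH2)2COO- + H+
Let x = [H+] at equilibrium. Ka = x²/(0.000103 − x).
The 5% rule fails; solving x² + Ka·x − Ka·C₀ = 0 exactly:
x = (−Ka + √(Ka² + 4·Ka·C₀))/2 = 3.34 × 10^-5 M
pH = −log(3.34 × 10^-5) = 4.48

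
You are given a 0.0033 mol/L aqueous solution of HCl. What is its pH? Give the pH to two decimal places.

pH = 2.48

HCl is a strong acid and dissociates completely, so [H+] = 0.0033 M.
pH = -log(0.0033) = 2.48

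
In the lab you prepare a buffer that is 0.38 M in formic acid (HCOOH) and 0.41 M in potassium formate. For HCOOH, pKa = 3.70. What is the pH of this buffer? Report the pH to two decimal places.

Using pH = pKa + log([base]/[acid]) with [base]/[acid] = 0.41/0.38:
pH = 3.70 + (+0.033) = 3.73

pH = 3.73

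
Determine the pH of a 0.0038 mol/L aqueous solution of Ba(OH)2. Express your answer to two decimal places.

Ba(OH)2 is a strong base (each formula unit releases 2 OH-); [OH-] = 0.0076 M.
pOH = -log(0.0076) = 2.12
pH = 14.00 - 2.12 = 11.88

pH = 11.88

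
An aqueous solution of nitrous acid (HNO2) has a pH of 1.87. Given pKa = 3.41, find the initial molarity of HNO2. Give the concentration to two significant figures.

[H+] = 10^(-1.87) = 1.35 × 10^-2 M = x
Ka = 10^(−3.41) = 3.89 × 10^-4
Ka = x²/(C₀ − x) ⇒ C₀ = x + x²/Ka
C₀ = 1.35 × 10^-2 + (1.35 × 10^-2)²/(3.89 × 10^-4) = 4.82 × 10^-1 M

C₀ = 4.8 × 10^-1 M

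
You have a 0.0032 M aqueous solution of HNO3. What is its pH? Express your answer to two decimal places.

HNO3 is a strong acid and dissociates completely, so [H+] = 0.0032 M.
pH = -log(0.0032) = 2.49

pH = 2.49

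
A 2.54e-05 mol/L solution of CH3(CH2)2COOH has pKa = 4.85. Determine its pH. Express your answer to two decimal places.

pH = 4.88

CH3(CH2)2COOH ⇌ CH3(CH2)2COO- + H+
Ka = 10^(−4.85) = 1.41 × 10^-5
Ka = [H+]²/(2.54e-05 − [H+]) = 1.41 × 10^-5
[H+] is not negligible relative to C₀; solve [H+]² + 1.41e-05·[H+] − 3.58e-10 = 0.
[H+] = [−1.41e-05 + √(1.41e-05² + 1.43e-09)]/2 = 1.31 × 10^-5 M
pH = −log(1.31 × 10^-5) = 4.88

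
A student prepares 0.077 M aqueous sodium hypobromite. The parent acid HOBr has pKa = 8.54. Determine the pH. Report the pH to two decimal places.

OBr- is the conjugate base of the weak acid HOBr.
Ka = 10^(−8.54) = 2.88 × 10^-9
Kb = Kw/Ka = 1.0×10^-14 / 2.88 × 10^-9 = 3.47 × 10^-6
Kb = [OH-]²/(0.077 − [OH-]) = 3.47 × 10^-6
Since Kb ≪ C₀, [OH-] ≈ √(Kb·C₀) = 5.17 × 10^-4 M.
pOH = −log(5.17 × 10^-4) = 3.29; pH = 14.00 − 3.29 = 10.71

pH = 10.71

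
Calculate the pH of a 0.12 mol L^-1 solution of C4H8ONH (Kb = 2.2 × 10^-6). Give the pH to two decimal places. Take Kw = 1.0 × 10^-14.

pH = 10.71

C4H8ONH + H2O ⇌ C4H8ONH2+ + OH-
Kb = x²/(0.12 − x) = 2.2 × 10^-6
Neglecting x in the denominator: x = √(2.2 × 10^-6 × 0.12) = 5.14 × 10^-4 M
pOH = 3.29, so pH = 14.00 − pOH = 10.71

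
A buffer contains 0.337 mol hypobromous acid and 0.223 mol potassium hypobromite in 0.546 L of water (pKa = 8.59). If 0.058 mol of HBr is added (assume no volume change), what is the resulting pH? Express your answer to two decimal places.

pH = 8.21

After neutralization: n(HOBr) = 0.395 mol, n(OBr-) = 0.165 mol.
pH = pKa + log([A⁻]/[HA]) = 8.59 + log(0.165/0.395) = 8.59 -0.379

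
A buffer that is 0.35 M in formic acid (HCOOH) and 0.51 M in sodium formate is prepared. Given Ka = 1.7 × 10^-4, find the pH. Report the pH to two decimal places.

pKa = −log(1.7 × 10^-4) = 3.770
Henderson–Hasselbalch: pH = pKa + log([HCOO-]/[HCOOH]) = 3.770 + log(0.51/0.35)
pH = 3.770 + (+0.164) = 3.93

pH = 3.93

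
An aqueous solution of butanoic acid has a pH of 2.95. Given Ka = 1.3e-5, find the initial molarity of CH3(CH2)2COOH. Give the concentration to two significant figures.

[H+] = 10^(-2.95) = 1.12 × 10^-3 M = x
Ka = x²/(C₀ − x) ⇒ C₀ = x + x²/Ka
C₀ = 1.12 × 10^-3 + (1.12 × 10^-3)²/(1.3 × 10^-5) = 9.76 × 10^-2 M

C₀ = 9.8 × 10^-2 M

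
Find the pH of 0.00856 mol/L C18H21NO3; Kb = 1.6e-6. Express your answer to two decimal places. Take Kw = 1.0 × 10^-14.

C18H21NO3 + H2O ⇌ C18H22NO3+ + OH-
From the ICE table, Kb = x²/(0.00856 − x) = 1.6 × 10^-6.
Assume x ≪ 0.00856: x ≈ √(1.6 × 10^-6 × 0.00856) = 1.17 × 10^-4 M
pOH = 3.93, so pH = 14.00 − pOH = 10.07

pH = 10.07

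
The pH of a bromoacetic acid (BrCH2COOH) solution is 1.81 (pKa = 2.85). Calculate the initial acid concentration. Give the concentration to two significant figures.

C₀ = 1.9 × 10^-1 M

[H+] = 10^(-1.81) = 1.55 × 10^-2 M = x
Ka = 10^(−2.85) = 1.41 × 10^-3
Ka = x²/(C₀ − x) ⇒ C₀ = x + x²/Ka
C₀ = 1.55 × 10^-2 + (1.55 × 10^-2)²/(1.41 × 10^-3) = 1.86 × 10^-1 M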